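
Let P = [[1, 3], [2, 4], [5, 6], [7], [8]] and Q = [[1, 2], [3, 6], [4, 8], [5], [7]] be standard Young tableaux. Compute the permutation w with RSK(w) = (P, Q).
5 8 7 6 2 4 1 3

Reverse the RSK construction: for i from n down to 1, find the cell of Q containing i, remove the entry at that cell from P, and reverse-bump it up through P; the value ejected from row 1 is w(i).

Step i=8: Q has 8 at row 3, column 2; remove 6 from row 3 of P and reverse-bump: 6 enters row 2 and ejects 4; 4 enters row 1 and ejects 3. So w(8) = 3. P is now [[1, 4], [2, 6], [5], [7], [8]].
Step i=7: Q has 7 at row 5, column 1; remove 8 from row 5 of P and reverse-bump: 8 enters row 4 and ejects 7; 7 enters row 3 and ejects 5; 5 enters row 2 and ejects 2; 2 enters row 1 and ejects 1. So w(7) = 1. P is now [[2, 4], [5, 6], [7], [8]].
Step i=6: Q has 6 at row 2, column 2; remove 6 from row 2 of P and reverse-bump: 6 enters row 1 and ejects 4. So w(6) = 4. P is now [[2, 6], [5], [7], [8]].
Step i=5: Q has 5 at row 4, column 1; remove 8 from row 4 of P and reverse-bump: 8 enters row 3 and ejects 7; 7 enters row 2 and ejects 5; 5 enters row 1 and ejects 2. So w(5) = 2. P is now [[5, 6], [7], [8]].
Step i=4: Q has 4 at row 3, column 1; remove 8 from row 3 of P and reverse-bump: 8 enters row 2 and ejects 7; 7 enters row 1 and ejects 6. So w(4) = 6. P is now [[5, 7], [8]].
Step i=3: Q has 3 at row 2, column 1; remove 8 from row 2 of P and reverse-bump: 8 enters row 1 and ejects 7. So w(3) = 7. P is now [[5, 8]].
Step i=2: Q has 2 at row 1, column 2; remove that cell from P, ejecting 8. So w(2) = 8. P is now [[5]].
Step i=1: Q has 1 at row 1, column 1; remove that cell from P, ejecting 5. So w(1) = 5. P is now [].

So w = 5 8 7 6 2 4 1 3.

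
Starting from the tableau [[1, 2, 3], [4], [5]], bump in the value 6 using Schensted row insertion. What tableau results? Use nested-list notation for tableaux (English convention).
6 is larger than every entry of row 1, so it is appended to row 1. The new tableau is [[1, 2, 3, 6], [4], [5]].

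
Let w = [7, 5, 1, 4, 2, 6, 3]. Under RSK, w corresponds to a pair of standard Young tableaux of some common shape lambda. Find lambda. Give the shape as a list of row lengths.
[3, 2, 1, 1]

Row-insert each entry into an empty tableau.

After inserting 7: P = [[7]].
After inserting 5: P = [[5], [7]].
After inserting 1: P = [[1], [5], [7]].
After inserting 4: P = [[1, 4], [5], [7]].
After inserting 2: P = [[1, 2], [4], [5], [7]].
After inserting 6: P = [[1, 2, 6], [4], [5], [7]].
After inserting 3: P = [[1, 2, 3], [4, 6], [5], [7]].

The final insertion tableau P = [[1, 2, 3], [4, 6], [5], [7]] has shape [3, 2, 1, 1].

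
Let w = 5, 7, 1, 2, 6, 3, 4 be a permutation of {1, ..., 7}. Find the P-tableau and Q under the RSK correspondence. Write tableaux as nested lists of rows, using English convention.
Insert each entry of the permutation into P by Schensted row insertion, recording in Q the position of each new cell.

Insert 5: appended to row 1. P = [[5]].
Insert 7: appended to row 1. P = [[5, 7]].
Insert 1: 1 bumps 5 from row 1; 5 starts row 2. P = [[1, 7], [5]].
Insert 2: 2 bumps 7 from row 1; 7 appends to row 2. P = [[1, 2], [5, 7]].
Insert 6: appended to row 1. P = [[1, 2, 6], [5, 7]].
Insert 3: 3 bumps 6 from row 1; 6 bumps 7 from row 2; 7 starts row 3. P = [[1, 2, 3], [5, 6], [7]].
Insert 4: appended to row 1. P = [[1, 2, 3, 4], [5, 6], [7]].

So P = [[1, 2, 3, 4], [5, 6], [7]], Q = [[1, 2, 5, 7], [3, 4], [6]].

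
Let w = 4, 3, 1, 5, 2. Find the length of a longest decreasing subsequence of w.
3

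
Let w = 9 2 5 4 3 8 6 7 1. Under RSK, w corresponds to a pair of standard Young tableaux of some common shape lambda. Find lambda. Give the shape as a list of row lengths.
[4, 2, 1, 1, 1]

Row-insert each entry into an empty tableau.

After inserting 9: P = [[9]].
After inserting 2: P = [[2], [9]].
After inserting 5: P = [[2, 5], [9]].
After inserting 4: P = [[2, 4], [5], [9]].
After inserting 3: P = [[2, 3], [4], [5], [9]].
After inserting 8: P = [[2, 3, 8], [4], [5], [9]].
After inserting 6: P = [[2, 3, 6], [4, 8], [5], [9]].
After inserting 7: P = [[2, 3, 6, 7], [4, 8], [5], [9]].
After inserting 1: P = [[1, 3, 6, 7], [2, 8], [4], [5], [9]].

The final insertion tableau P = [[1, 3, 6, 7], [2, 8], [4], [5], [9]] has shape [4, 2, 1, 1, 1].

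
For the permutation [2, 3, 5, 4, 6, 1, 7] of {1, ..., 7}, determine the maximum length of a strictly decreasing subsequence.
3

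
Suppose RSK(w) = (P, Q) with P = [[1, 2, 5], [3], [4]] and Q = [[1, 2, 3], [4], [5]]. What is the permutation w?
1 4 5 3 2

Reverse RSK: for i = n, n-1, ..., 1, locate i in Q, remove the corresponding corner cell from P, and reverse-bump its entry up through P; the value ejected from row 1 is w(i).

So w = 1 4 5 3 2.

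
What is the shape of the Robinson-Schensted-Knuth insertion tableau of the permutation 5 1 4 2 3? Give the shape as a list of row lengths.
Row-insert each entry into an empty tableau.

After inserting 5: P = [[5]].
After inserting 1: P = [[1], [5]].
After inserting 4: P = [[1, 4], [5]].
After inserting 2: P = [[1, 2], [4], [5]].
After inserting 3: P = [[1, 2, 3], [4], [5]].

The final insertion tableau P = [[1, 2, 3], [4], [5]] has shape [3, 1, 1].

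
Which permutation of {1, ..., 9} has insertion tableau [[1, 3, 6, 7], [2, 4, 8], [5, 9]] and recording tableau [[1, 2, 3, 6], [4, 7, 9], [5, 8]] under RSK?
Reverse the RSK construction: for i from n down to 1, find the cell of Q containing i, remove the entry at that cell from P, and reverse-bump it up through P; the value ejected from row 1 is w(i).

Step i=9: Q has 9 at row 2, column 3; remove 8 from row 2 of P and reverse-bump: 8 enters row 1 and ejects 7. So w(9) = 7. P is now [[1, 3, 6, 8], [2, 4], [5, 9]].
Step i=8: Q has 8 at row 3, column 2; remove 9 from row 3 of P and reverse-bump: 9 enters row 2 and ejects 4; 4 enters row 1 and ejects 3. So w(8) = 3. P is now [[1, 4, 6, 8], [2, 9], [5]].
Step i=7: Q has 7 at row 2, column 2; remove 9 from row 2 of P and reverse-bump: 9 enters row 1 and ejects 8. So w(7) = 8. P is now [[1, 4, 6, 9], [2], [5]].
Step i=6: Q has 6 at row 1, column 4; remove that cell from P, ejecting 9. So w(6) = 9. P is now [[1, 4, 6], [2], [5]].
Step i=5: Q has 5 at row 3, column 1; remove 5 from row 3 of P and reverse-bump: 5 enters row 2 and ejects 2; 2 enters row 1 and ejects 1. So w(5) = 1. P is now [[2, 4, 6], [5]].
Step i=4: Q has 4 at row 2, column 1; remove 5 from row 2 of P and reverse-bump: 5 enters row 1 and ejects 4. So w(4) = 4. P is now [[2, 5, 6]].
Step i=3: Q has 3 at row 1, column 3; remove that cell from P, ejecting 6. So w(3) = 6. P is now [[2, 5]].
Step i=2: Q has 2 at row 1, column 2; remove that cell from P, ejecting 5. So w(2) = 5. P is now [[2]].
Step i=1: Q has 1 at row 1, column 1; remove that cell from P, ejecting 2. So w(1) = 2. P is now [].

So w = 2 5 6 4 1 9 8 3 7.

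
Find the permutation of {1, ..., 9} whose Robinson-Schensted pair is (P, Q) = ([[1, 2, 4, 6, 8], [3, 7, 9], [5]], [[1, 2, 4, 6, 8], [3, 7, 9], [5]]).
1 5 3 4 2 7 6 9 8

Reverse the RSK construction: for i from n down to 1, find the cell of Q containing i, remove the entry at that cell from P, and reverse-bump it up through P; the value ejected from row 1 is w(i).

Step i=9: Q has 9 at row 2, column 3; remove 9 from row 2 of P and reverse-bump: 9 enters row 1 and ejects 8. So w(9) = 8. P is now [[1, 2, 4, 6, 9], [3, 7], [5]].
Step i=8: Q has 8 at row 1, column 5; remove that cell from P, ejecting 9. So w(8) = 9. P is now [[1, 2, 4, 6], [3, 7], [5]].
Step i=7: Q has 7 at row 2, column 2; remove 7 from row 2 of P and reverse-bump: 7 enters row 1 and ejects 6. So w(7) = 6. P is now [[1, 2, 4, 7], [3], [5]].
Step i=6: Q has 6 at row 1, column 4; remove that cell from P, ejecting 7. So w(6) = 7. P is now [[1, 2, 4], [3], [5]].
Step i=5: Q has 5 at row 3, column 1; remove 5 from row 3 of P and reverse-bump: 5 enters row 2 and ejects 3; 3 enters row 1 and ejects 2. So w(5) = 2. P is now [[1, 3, 4], [5]].
Step i=4: Q has 4 at row 1, column 3; remove that cell from P, ejecting 4. So w(4) = 4. P is now [[1, 3], [5]].
Step i=3: Q has 3 at row 2, column 1; remove 5 from row 2 of P and reverse-bump: 5 enters row 1 and ejects 3. So w(3) = 3. P is now [[1, 5]].
Step i=2: Q has 2 at row 1, column 2; remove that cell from P, ejecting 5. So w(2) = 5. P is now [[1]].
Step i=1: Q has 1 at row 1, column 1; remove that cell from P, ejecting 1. So w(1) = 1. P is now [].

So w = 1 5 3 4 2 7 6 9 8.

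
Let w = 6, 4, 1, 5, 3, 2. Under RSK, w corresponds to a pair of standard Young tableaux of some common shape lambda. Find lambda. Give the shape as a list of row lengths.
[2, 2, 1, 1]

Row-insert each entry into an empty tableau.

After inserting 6: P = [[6]].
After inserting 4: P = [[4], [6]].
After inserting 1: P = [[1], [4], [6]].
After inserting 5: P = [[1, 5], [4], [6]].
After inserting 3: P = [[1, 3], [4, 5], [6]].
After inserting 2: P = [[1, 2], [3, 5], [4], [6]].

The final insertion tableau P = [[1, 2], [3, 5], [4], [6]] has shape [2, 2, 1, 1].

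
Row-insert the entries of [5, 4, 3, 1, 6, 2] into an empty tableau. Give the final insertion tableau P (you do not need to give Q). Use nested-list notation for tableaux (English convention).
Insert 5: appended to row 1. P = [[5]].
Insert 4: 4 bumps 5 from row 1; 5 starts row 2. P = [[4], [5]].
Insert 3: 3 bumps 4 from row 1; 4 bumps 5 from row 2; 5 starts row 3. P = [[3], [4], [5]].
Insert 1: 1 bumps 3 from row 1; 3 bumps 4 from row 2; 4 bumps 5 from row 3; 5 starts row 4. P = [[1], [3], [4], [5]].
Insert 6: appended to row 1. P = [[1, 6], [3], [4], [5]].
Insert 2: 2 bumps 6 from row 1; 6 appends to row 2. P = [[1, 2], [3, 6], [4], [5]].

So P = [[1, 2], [3, 6], [4], [5]].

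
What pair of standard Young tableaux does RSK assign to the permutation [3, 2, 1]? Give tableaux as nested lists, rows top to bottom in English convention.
Insert each entry of the permutation into P by Schensted row insertion, recording in Q the position of each new cell.

Insert 3: appended to row 1. P = [[3]], Q = [[1]].
Insert 2: 2 bumps 3 from row 1; 3 starts row 2. P = [[2], [3]], Q = [[1], [2]].
Insert 1: 1 bumps 2 from row 1; 2 bumps 3 from row 2; 3 starts row 3. P = [[1], [2], [3]], Q = [[1], [2], [3]].

So P = [[1], [2], [3]], Q = [[1], [2], [3]].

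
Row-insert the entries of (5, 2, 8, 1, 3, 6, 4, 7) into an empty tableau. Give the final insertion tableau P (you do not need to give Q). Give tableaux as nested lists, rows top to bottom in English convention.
After inserting 5: P = [[5]].
After inserting 2: P = [[2], [5]].
After inserting 8: P = [[2, 8], [5]].
After inserting 1: P = [[1, 8], [2], [5]].
After inserting 3: P = [[1, 3], [2, 8], [5]].
After inserting 6: P = [[1, 3, 6], [2, 8], [5]].
After inserting 4: P = [[1, 3, 4], [2, 6], [5, 8]].
After inserting 7: P = [[1, 3, 4, 7], [2, 6], [5, 8]].

So P = [[1, 3, 4, 7], [2, 6], [5, 8]].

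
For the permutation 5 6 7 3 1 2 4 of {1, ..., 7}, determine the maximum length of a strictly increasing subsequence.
3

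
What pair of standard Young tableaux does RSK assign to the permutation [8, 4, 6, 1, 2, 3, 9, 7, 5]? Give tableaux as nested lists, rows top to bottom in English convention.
Insert each entry of the permutation into P by Schensted row insertion, recording in Q the position of each new cell.

Insert 8: appended to row 1. P = [[8]], Q = [[1]].
Insert 4: 4 bumps 8 from row 1; 8 starts row 2. P = [[4], [8]], Q = [[1], [2]].
Insert 6: appended to row 1. P = [[4, 6], [8]], Q = [[1, 3], [2]].
Insert 1: 1 bumps 4 from row 1; 4 bumps 8 from row 2; 8 starts row 3. P = [[1, 6], [4], [8]], Q = [[1, 3], [2], [4]].
Insert 2: 2 bumps 6 from row 1; 6 appends to row 2. P = [[1, 2], [4, 6], [8]], Q = [[1, 3], [2, 5], [4]].
Insert 3: appended to row 1. P = [[1, 2, 3], [4, 6], [8]], Q = [[1, 3, 6], [2, 5], [4]].
Insert 9: appended to row 1. P = [[1, 2, 3, 9], [4, 6], [8]], Q = [[1, 3, 6, 7], [2, 5], [4]].
Insert 7: 7 bumps 9 from row 1; 9 appends to row 2. P = [[1, 2, 3, 7], [4, 6, 9], [8]], Q = [[1, 3, 6, 7], [2, 5, 8], [4]].
Insert 5: 5 bumps 7 from row 1; 7 bumps 9 from row 2; 9 appends to row 3. P = [[1, 2, 3, 5], [4, 6, 7], [8, 9]], Q = [[1, 3, 6, 7], [2, 5, 8], [4, 9]].

So P = [[1, 2, 3, 5], [4, 6, 7], [8, 9]], Q = [[1, 3, 6, 7], [2, 5, 8], [4, 9]].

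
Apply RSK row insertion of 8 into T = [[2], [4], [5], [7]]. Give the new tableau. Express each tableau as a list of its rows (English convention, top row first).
8 is larger than every entry of row 1, so it is appended to row 1. The new tableau is [[2, 8], [4], [5], [7]].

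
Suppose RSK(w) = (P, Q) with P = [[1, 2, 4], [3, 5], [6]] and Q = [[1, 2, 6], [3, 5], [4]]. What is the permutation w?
Reverse the RSK construction: for i from n down to 1, find the cell of Q containing i, remove the entry at that cell from P, and reverse-bump it up through P; the value ejected from row 1 is w(i).

Step i=6: Q has 6 at row 1, column 3; remove that cell from P, ejecting 4. So w(6) = 4. P is now [[1, 2], [3, 5], [6]].
Step i=5: Q has 5 at row 2, column 2; remove 5 from row 2 of P and reverse-bump: 5 enters row 1 and ejects 2. So w(5) = 2. P is now [[1, 5], [3], [6]].
Step i=4: Q has 4 at row 3, column 1; remove 6 from row 3 of P and reverse-bump: 6 enters row 2 and ejects 3; 3 enters row 1 and ejects 1. So w(4) = 1. P is now [[3, 5], [6]].
Step i=3: Q has 3 at row 2, column 1; remove 6 from row 2 of P and reverse-bump: 6 enters row 1 and ejects 5. So w(3) = 5. P is now [[3, 6]].
Step i=2: Q has 2 at row 1, column 2; remove that cell from P, ejecting 6. So w(2) = 6. P is now [[3]].
Step i=1: Q has 1 at row 1, column 1; remove that cell from P, ejecting 3. So w(1) = 3. P is now [].

So w = 3 6 5 1 2 4.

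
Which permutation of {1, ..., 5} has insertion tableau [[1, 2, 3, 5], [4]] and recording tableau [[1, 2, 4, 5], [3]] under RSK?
Reverse the RSK construction: for i from n down to 1, find the cell of Q containing i, remove the entry at that cell from P, and reverse-bump it up through P; the value ejected from row 1 is w(i).

Step i=5: Q has 5 at row 1, column 4; remove that cell from P, ejecting 5. So w(5) = 5. P is now [[1, 2, 3], [4]].
Step i=4: Q has 4 at row 1, column 3; remove that cell from P, ejecting 3. So w(4) = 3. P is now [[1, 2], [4]].
Step i=3: Q has 3 at row 2, column 1; remove 4 from row 2 of P and reverse-bump: 4 enters row 1 and ejects 2. So w(3) = 2. P is now [[1, 4]].
Step i=2: Q has 2 at row 1, column 2; remove that cell from P, ejecting 4. So w(2) = 4. P is now [[1]].
Step i=1: Q has 1 at row 1, column 1; remove that cell from P, ejecting 1. So w(1) = 1. P is now [].

So w = 1 4 2 3 5.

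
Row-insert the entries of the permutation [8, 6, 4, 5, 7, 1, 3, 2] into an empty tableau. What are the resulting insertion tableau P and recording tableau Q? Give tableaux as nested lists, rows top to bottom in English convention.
Insert each entry of the permutation into P by Schensted row insertion, recording in Q the position of each new cell.

Insert 8: appended to row 1. P = [[8]].
Insert 6: 6 bumps 8 from row 1; 8 starts row 2. P = [[6], [8]].
Insert 4: 4 bumps 6 from row 1; 6 bumps 8 from row 2; 8 starts row 3. P = [[4], [6], [8]].
Insert 5: appended to row 1. P = [[4, 5], [6], [8]].
Insert 7: appended to row 1. P = [[4, 5, 7], [6], [8]].
Insert 1: 1 bumps 4 from row 1; 4 bumps 6 from row 2; 6 bumps 8 from row 3; 8 starts row 4. P = [[1, 5, 7], [4], [6], [8]].
Insert 3: 3 bumps 5 from row 1; 5 appends to row 2. P = [[1, 3, 7], [4, 5], [6], [8]].
Insert 2: 2 bumps 3 from row 1; 3 bumps 4 from row 2; 4 bumps 6 from row 3; 6 bumps 8 from row 4; 8 starts row 5. P = [[1, 2, 7], [3, 5], [4], [6], [8]].

So P = [[1, 2, 7], [3, 5], [4], [6], [8]], Q = [[1, 4, 5], [2, 7], [3], [6], [8]].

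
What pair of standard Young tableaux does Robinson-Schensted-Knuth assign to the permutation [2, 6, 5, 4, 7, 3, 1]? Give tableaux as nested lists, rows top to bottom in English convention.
P = [[1, 3, 7], [2], [4], [5], [6]], Q = [[1, 2, 5], [3], [4], [6], [7]]

Insert each entry of the permutation into P by Schensted row insertion, recording in Q the position of each new cell.

Insert 2: appended to row 1. P = [[2]], Q = [[1]].
Insert 6: appended to row 1. P = [[2, 6]], Q = [[1, 2]].
Insert 5: 5 bumps 6 from row 1; 6 starts row 2. P = [[2, 5], [6]], Q = [[1, 2], [3]].
Insert 4: 4 bumps 5 from row 1; 5 bumps 6 from row 2; 6 starts row 3. P = [[2, 4], [5], [6]], Q = [[1, 2], [3], [4]].
Insert 7: appended to row 1. P = [[2, 4, 7], [5], [6]], Q = [[1, 2, 5], [3], [4]].
Insert 3: 3 bumps 4 from row 1; 4 bumps 5 from row 2; 5 bumps 6 from row 3; 6 starts row 4. P = [[2, 3, 7], [4], [5], [6]], Q = [[1, 2, 5], [3], [4], [6]].
Insert 1: 1 bumps 2 from row 1; 2 bumps 4 from row 2; 4 bumps 5 from row 3; 5 bumps 6 from row 4; 6 starts row 5. P = [[1, 3, 7], [2], [4], [5], [6]], Q = [[1, 2, 5], [3], [4], [6], [7]].

So P = [[1, 3, 7], [2], [4], [5], [6]], Q = [[1, 2, 5], [3], [4], [6], [7]].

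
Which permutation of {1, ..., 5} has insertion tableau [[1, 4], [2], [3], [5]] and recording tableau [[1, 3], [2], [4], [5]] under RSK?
Reverse the RSK construction: for i from n down to 1, find the cell of Q containing i, remove the entry at that cell from P, and reverse-bump it up through P; the value ejected from row 1 is w(i).

Step i=5: Q has 5 at row 4, column 1; remove 5 from row 4 of P and reverse-bump: 5 enters row 3 and ejects 3; 3 enters row 2 and ejects 2; 2 enters row 1 and ejects 1. So w(5) = 1. P is now [[2, 4], [3], [5]].
Step i=4: Q has 4 at row 3, column 1; remove 5 from row 3 of P and reverse-bump: 5 enters row 2 and ejects 3; 3 enters row 1 and ejects 2. So w(4) = 2. P is now [[3, 4], [5]].
Step i=3: Q has 3 at row 1, column 2; remove that cell from P, ejecting 4. So w(3) = 4. P is now [[3], [5]].
Step i=2: Q has 2 at row 2, column 1; remove 5 from row 2 of P and reverse-bump: 5 enters row 1 and ejects 3. So w(2) = 3. P is now [[5]].
Step i=1: Q has 1 at row 1, column 1; remove that cell from P, ejecting 5. So w(1) = 5. P is now [].

So w = 5 3 4 2 1.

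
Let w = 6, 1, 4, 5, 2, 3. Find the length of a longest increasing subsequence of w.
3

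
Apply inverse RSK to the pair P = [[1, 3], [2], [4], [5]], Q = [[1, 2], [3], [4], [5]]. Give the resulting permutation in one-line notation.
Reverse RSK: for i = n, n-1, ..., 1, locate i in Q, remove the corresponding corner cell from P, and reverse-bump its entry up through P; the value ejected from row 1 is w(i).

So w = 2 5 4 3 1.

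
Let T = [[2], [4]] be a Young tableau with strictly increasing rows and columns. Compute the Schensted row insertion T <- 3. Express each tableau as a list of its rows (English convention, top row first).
3 is larger than every entry of row 1, so it is appended to row 1. The new tableau is [[2, 3], [4]].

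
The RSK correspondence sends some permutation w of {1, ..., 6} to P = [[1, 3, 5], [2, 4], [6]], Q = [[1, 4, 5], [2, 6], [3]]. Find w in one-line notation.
6 2 1 4 5 3

Reverse the RSK construction: for i from n down to 1, find the cell of Q containing i, remove the entry at that cell from P, and reverse-bump it up through P; the value ejected from row 1 is w(i).

Step i=6: Q has 6 at row 2, column 2; remove 4 from row 2 of P and reverse-bump: 4 enters row 1 and ejects 3. So w(6) = 3. P is now [[1, 4, 5], [2], [6]].
Step i=5: Q has 5 at row 1, column 3; remove that cell from P, ejecting 5. So w(5) = 5. P is now [[1, 4], [2], [6]].
Step i=4: Q has 4 at row 1, column 2; remove that cell from P, ejecting 4. So w(4) = 4. P is now [[1], [2], [6]].
Step i=3: Q has 3 at row 3, column 1; remove 6 from row 3 of P and reverse-bump: 6 enters row 2 and ejects 2; 2 enters row 1 and ejects 1. So w(3) = 1. P is now [[2], [6]].
Step i=2: Q has 2 at row 2, column 1; remove 6 from row 2 of P and reverse-bump: 6 enters row 1 and ejects 2. So w(2) = 2. P is now [[6]].
Step i=1: Q has 1 at row 1, column 1; remove that cell from P, ejecting 6. So w(1) = 6. P is now [].

So w = 6 2 1 4 5 3.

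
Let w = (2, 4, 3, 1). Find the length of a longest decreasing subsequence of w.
3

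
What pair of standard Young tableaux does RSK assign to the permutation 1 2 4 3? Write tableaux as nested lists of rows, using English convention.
Insert each entry of the permutation into P by Schensted row insertion, recording in Q the position of each new cell.

Insert 1: appended to row 1. P = [[1]].
Insert 2: appended to row 1. P = [[1, 2]].
Insert 4: appended to row 1. P = [[1, 2, 4]].
Insert 3: 3 bumps 4 from row 1; 4 starts row 2. P = [[1, 2, 3], [4]].

So P = [[1, 2, 3], [4]], Q = [[1, 2, 3], [4]].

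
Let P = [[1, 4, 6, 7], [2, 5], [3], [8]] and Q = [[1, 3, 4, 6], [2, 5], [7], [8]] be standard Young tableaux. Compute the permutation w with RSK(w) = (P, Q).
3 2 5 8 6 7 4 1

Reverse the RSK construction: for i from n down to 1, find the cell of Q containing i, remove the entry at that cell from P, and reverse-bump it up through P; the value ejected from row 1 is w(i).

Step i=8: Q has 8 at row 4, column 1; remove 8 from row 4 of P and reverse-bump: 8 enters row 3 and ejects 3; 3 enters row 2 and ejects 2; 2 enters row 1 and ejects 1. So w(8) = 1. P is now [[2, 4, 6, 7], [3, 5], [8]].
Step i=7: Q has 7 at row 3, column 1; remove 8 from row 3 of P and reverse-bump: 8 enters row 2 and ejects 5; 5 enters row 1 and ejects 4. So w(7) = 4. P is now [[2, 5, 6, 7], [3, 8]].
Step i=6: Q has 6 at row 1, column 4; remove that cell from P, ejecting 7. So w(6) = 7. P is now [[2, 5, 6], [3, 8]].
Step i=5: Q has 5 at row 2, column 2; remove 8 from row 2 of P and reverse-bump: 8 enters row 1 and ejects 6. So w(5) = 6. P is now [[2, 5, 8], [3]].
Step i=4: Q has 4 at row 1, column 3; remove that cell from P, ejecting 8. So w(4) = 8. P is now [[2, 5], [3]].
Step i=3: Q has 3 at row 1, column 2; remove that cell from P, ejecting 5. So w(3) = 5. P is now [[2], [3]].
Step i=2: Q has 2 at row 2, column 1; remove 3 from row 2 of P and reverse-bump: 3 enters row 1 and ejects 2. So w(2) = 2. P is now [[3]].
Step i=1: Q has 1 at row 1, column 1; remove that cell from P, ejecting 3. So w(1) = 3. P is now [].

So w = 3 2 5 8 6 7 4 1.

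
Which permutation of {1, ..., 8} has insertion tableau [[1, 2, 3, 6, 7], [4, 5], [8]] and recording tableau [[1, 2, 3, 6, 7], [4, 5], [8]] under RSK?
Reverse RSK: for i = n, n-1, ..., 1, locate i in Q, remove the corresponding corner cell from P, and reverse-bump its entry up through P; the value ejected from row 1 is w(i).

So w = 1 4 8 2 5 6 7 3.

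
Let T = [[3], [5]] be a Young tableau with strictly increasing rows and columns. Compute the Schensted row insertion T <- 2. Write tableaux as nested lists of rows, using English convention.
[[2], [3], [5]]

In row 1, 2 replaces 3 (the leftmost entry greater than 2); 3 is bumped to row 2. In row 2, 3 replaces 5 (the leftmost entry greater than 3); 5 is bumped to row 3. 5 starts a new row 3. The new tableau is [[2], [3], [5]].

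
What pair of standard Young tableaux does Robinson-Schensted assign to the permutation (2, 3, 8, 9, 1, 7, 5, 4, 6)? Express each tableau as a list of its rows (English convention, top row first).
Insert each entry of the permutation into P by Schensted row insertion, recording in Q the position of each new cell.

After inserting 2: P = [[2]].
After inserting 3: P = [[2, 3]].
After inserting 8: P = [[2, 3, 8]].
After inserting 9: P = [[2, 3, 8, 9]].
After inserting 1: P = [[1, 3, 8, 9], [2]].
After inserting 7: P = [[1, 3, 7, 9], [2, 8]].
After inserting 5: P = [[1, 3, 5, 9], [2, 7], [8]].
After inserting 4: P = [[1, 3, 4, 9], [2, 5], [7], [8]].
After inserting 6: P = [[1, 3, 4, 6], [2, 5, 9], [7], [8]].

So P = [[1, 3, 4, 6], [2, 5, 9], [7], [8]], Q = [[1, 2, 3, 4], [5, 6, 9], [7], [8]].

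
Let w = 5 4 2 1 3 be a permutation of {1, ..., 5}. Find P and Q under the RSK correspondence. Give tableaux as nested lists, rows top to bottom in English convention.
P = [[1, 3], [2], [4], [5]], Q = [[1, 5], [2], [3], [4]]

Insert each entry of the permutation into P by Schensted row insertion, recording in Q the position of each new cell.

After inserting 5: P = [[5]].
After inserting 4: P = [[4], [5]].
After inserting 2: P = [[2], [4], [5]].
After inserting 1: P = [[1], [2], [4], [5]].
After inserting 3: P = [[1, 3], [2], [4], [5]].

So P = [[1, 3], [2], [4], [5]], Q = [[1, 5], [2], [3], [4]].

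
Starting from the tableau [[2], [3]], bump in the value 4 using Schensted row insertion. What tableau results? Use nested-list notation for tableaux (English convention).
4 is larger than every entry of row 1, so it is appended to row 1. The new tableau is [[2, 4], [3]].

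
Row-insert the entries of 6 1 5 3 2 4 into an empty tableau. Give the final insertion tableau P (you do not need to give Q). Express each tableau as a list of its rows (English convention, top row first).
After inserting 6: P = [[6]].
After inserting 1: P = [[1], [6]].
After inserting 5: P = [[1, 5], [6]].
After inserting 3: P = [[1, 3], [5], [6]].
After inserting 2: P = [[1, 2], [3], [5], [6]].
After inserting 4: P = [[1, 2, 4], [3], [5], [6]].

So P = [[1, 2, 4], [3], [5], [6]].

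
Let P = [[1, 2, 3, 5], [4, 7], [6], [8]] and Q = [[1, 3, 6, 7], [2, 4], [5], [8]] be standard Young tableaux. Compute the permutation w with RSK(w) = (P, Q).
6 1 8 7 2 4 5 3

Reverse the RSK construction: for i from n down to 1, find the cell of Q containing i, remove the entry at that cell from P, and reverse-bump it up through P; the value ejected from row 1 is w(i).

Step i=8: Q has 8 at row 4, column 1; remove 8 from row 4 of P and reverse-bump: 8 enters row 3 and ejects 6; 6 enters row 2 and ejects 4; 4 enters row 1 and ejects 3. So w(8) = 3. P is now [[1, 2, 4, 5], [6, 7], [8]].
Step i=7: Q has 7 at row 1, column 4; remove that cell from P, ejecting 5. So w(7) = 5. P is now [[1, 2, 4], [6, 7], [8]].
Step i=6: Q has 6 at row 1, column 3; remove that cell from P, ejecting 4. So w(6) = 4. P is now [[1, 2], [6, 7], [8]].
Step i=5: Q has 5 at row 3, column 1; remove 8 from row 3 of P and reverse-bump: 8 enters row 2 and ejects 7; 7 enters row 1 and ejects 2. So w(5) = 2. P is now [[1, 7], [6, 8]].
Step i=4: Q has 4 at row 2, column 2; remove 8 from row 2 of P and reverse-bump: 8 enters row 1 and ejects 7. So w(4) = 7. P is now [[1, 8], [6]].
Step i=3: Q has 3 at row 1, column 2; remove that cell from P, ejecting 8. So w(3) = 8. P is now [[1], [6]].
Step i=2: Q has 2 at row 2, column 1; remove 6 from row 2 of P and reverse-bump: 6 enters row 1 and ejects 1. So w(2) = 1. P is now [[6]].
Step i=1: Q has 1 at row 1, column 1; remove that cell from P, ejecting 6. So w(1) = 6. P is now [].

So w = 6 1 8 7 2 4 5 3.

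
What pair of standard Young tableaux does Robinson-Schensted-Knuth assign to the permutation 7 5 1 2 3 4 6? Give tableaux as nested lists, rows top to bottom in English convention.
P = [[1, 2, 3, 4, 6], [5], [7]], Q = [[1, 4, 5, 6, 7], [2], [3]]

Insert each entry of the permutation into P by Schensted row insertion, recording in Q the position of each new cell.

Insert 7: appended to row 1. P = [[7]].
Insert 5: 5 bumps 7 from row 1; 7 starts row 2. P = [[5], [7]].
Insert 1: 1 bumps 5 from row 1; 5 bumps 7 from row 2; 7 starts row 3. P = [[1], [5], [7]].
Insert 2: appended to row 1. P = [[1, 2], [5], [7]].
Insert 3: appended to row 1. P = [[1, 2, 3], [5], [7]].
Insert 4: appended to row 1. P = [[1, 2, 3, 4], [5], [7]].
Insert 6: appended to row 1. P = [[1, 2, 3, 4, 6], [5], [7]].

So P = [[1, 2, 3, 4, 6], [5], [7]], Q = [[1, 4, 5, 6, 7], [2], [3]].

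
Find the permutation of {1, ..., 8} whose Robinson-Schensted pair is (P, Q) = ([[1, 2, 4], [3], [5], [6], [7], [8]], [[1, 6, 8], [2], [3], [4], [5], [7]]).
Reverse RSK: for i = n, n-1, ..., 1, locate i in Q, remove the corresponding corner cell from P, and reverse-bump its entry up through P; the value ejected from row 1 is w(i).

So w = 8 7 6 5 1 3 2 4.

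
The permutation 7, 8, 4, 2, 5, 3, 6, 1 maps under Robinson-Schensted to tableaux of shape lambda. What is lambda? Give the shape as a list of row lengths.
Row-insert each entry into an empty tableau.

After inserting 7: P = [[7]].
After inserting 8: P = [[7, 8]].
After inserting 4: P = [[4, 8], [7]].
After inserting 2: P = [[2, 8], [4], [7]].
After inserting 5: P = [[2, 5], [4, 8], [7]].
After inserting 3: P = [[2, 3], [4, 5], [7, 8]].
After inserting 6: P = [[2, 3, 6], [4, 5], [7, 8]].
After inserting 1: P = [[1, 3, 6], [2, 5], [4, 8], [7]].

The final insertion tableau P = [[1, 3, 6], [2, 5], [4, 8], [7]] has shape [3, 2, 2, 1].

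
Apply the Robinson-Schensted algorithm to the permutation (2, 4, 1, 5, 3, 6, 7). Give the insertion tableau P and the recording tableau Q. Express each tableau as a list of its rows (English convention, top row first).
P = [[1, 3, 5, 6, 7], [2, 4]], Q = [[1, 2, 4, 6, 7], [3, 5]]

Insert each entry of the permutation into P by Schensted row insertion, recording in Q the position of each new cell.

After inserting 2: P = [[2]].
After inserting 4: P = [[2, 4]].
After inserting 1: P = [[1, 4], [2]].
After inserting 5: P = [[1, 4, 5], [2]].
After inserting 3: P = [[1, 3, 5], [2, 4]].
After inserting 6: P = [[1, 3, 5, 6], [2, 4]].
After inserting 7: P = [[1, 3, 5, 6, 7], [2, 4]].

So P = [[1, 3, 5, 6, 7], [2, 4]], Q = [[1, 2, 4, 6, 7], [3, 5]].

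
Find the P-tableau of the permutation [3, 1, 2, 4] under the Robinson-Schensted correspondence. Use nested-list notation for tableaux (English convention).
Insert 3: appended to row 1. P = [[3]].
Insert 1: 1 bumps 3 from row 1; 3 starts row 2. P = [[1], [3]].
Insert 2: appended to row 1. P = [[1, 2], [3]].
Insert 4: appended to row 1. P = [[1, 2, 4], [3]].

So P = [[1, 2, 4], [3]].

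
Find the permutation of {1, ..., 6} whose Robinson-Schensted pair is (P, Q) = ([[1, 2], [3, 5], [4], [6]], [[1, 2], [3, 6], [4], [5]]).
Reverse RSK: for i = n, n-1, ..., 1, locate i in Q, remove the corresponding corner cell from P, and reverse-bump its entry up through P; the value ejected from row 1 is w(i).

So w = 4 6 5 3 1 2.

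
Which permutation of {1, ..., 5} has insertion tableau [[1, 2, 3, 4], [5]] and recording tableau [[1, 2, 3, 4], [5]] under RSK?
Reverse the RSK construction: for i from n down to 1, find the cell of Q containing i, remove the entry at that cell from P, and reverse-bump it up through P; the value ejected from row 1 is w(i).

Step i=5: Q has 5 at row 2, column 1; remove 5 from row 2 of P and reverse-bump: 5 enters row 1 and ejects 4. So w(5) = 4. P is now [[1, 2, 3, 5]].
Step i=4: Q has 4 at row 1, column 4; remove that cell from P, ejecting 5. So w(4) = 5. P is now [[1, 2, 3]].
Step i=3: Q has 3 at row 1, column 3; remove that cell from P, ejecting 3. So w(3) = 3. P is now [[1, 2]].
Step i=2: Q has 2 at row 1, column 2; remove that cell from P, ejecting 2. So w(2) = 2. P is now [[1]].
Step i=1: Q has 1 at row 1, column 1; remove that cell from P, ejecting 1. So w(1) = 1. P is now [].

So w = 1 2 3 5 4.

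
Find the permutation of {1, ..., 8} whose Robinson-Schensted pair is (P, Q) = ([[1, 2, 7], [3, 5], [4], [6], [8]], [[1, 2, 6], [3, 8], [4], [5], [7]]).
4 8 6 5 3 7 1 2

Reverse RSK: for i = n, n-1, ..., 1, locate i in Q, remove the corresponding corner cell from P, and reverse-bump its entry up through P; the value ejected from row 1 is w(i).

So w = 4 8 6 5 3 7 1 2.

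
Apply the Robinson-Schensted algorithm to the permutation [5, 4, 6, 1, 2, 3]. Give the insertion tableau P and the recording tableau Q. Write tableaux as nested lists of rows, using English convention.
Insert each entry of the permutation into P by Schensted row insertion, recording in Q the position of each new cell.

Insert 5: appended to row 1. P = [[5]].
Insert 4: 4 bumps 5 from row 1; 5 starts row 2. P = [[4], [5]].
Insert 6: appended to row 1. P = [[4, 6], [5]].
Insert 1: 1 bumps 4 from row 1; 4 bumps 5 from row 2; 5 starts row 3. P = [[1, 6], [4], [5]].
Insert 2: 2 bumps 6 from row 1; 6 appends to row 2. P = [[1, 2], [4, 6], [5]].
Insert 3: appended to row 1. P = [[1, 2, 3], [4, 6], [5]].

So P = [[1, 2, 3], [4, 6], [5]], Q = [[1, 3, 6], [2, 5], [4]].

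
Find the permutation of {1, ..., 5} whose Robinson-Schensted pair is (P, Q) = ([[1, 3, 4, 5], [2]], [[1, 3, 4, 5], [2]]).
2 1 3 4 5

Reverse the RSK construction: for i from n down to 1, find the cell of Q containing i, remove the entry at that cell from P, and reverse-bump it up through P; the value ejected from row 1 is w(i).

Step i=5: Q has 5 at row 1, column 4; remove that cell from P, ejecting 5. So w(5) = 5. P is now [[1, 3, 4], [2]].
Step i=4: Q has 4 at row 1, column 3; remove that cell from P, ejecting 4. So w(4) = 4. P is now [[1, 3], [2]].
Step i=3: Q has 3 at row 1, column 2; remove that cell from P, ejecting 3. So w(3) = 3. P is now [[1], [2]].
Step i=2: Q has 2 at row 2, column 1; remove 2 from row 2 of P and reverse-bump: 2 enters row 1 and ejects 1. So w(2) = 1. P is now [[2]].
Step i=1: Q has 1 at row 1, column 1; remove that cell from P, ejecting 2. So w(1) = 2. P is now [].

So w = 2 1 3 4 5.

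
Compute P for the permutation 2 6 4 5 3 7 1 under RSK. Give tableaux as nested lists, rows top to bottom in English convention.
Insert 2: appended to row 1. P = [[2]].
Insert 6: appended to row 1. P = [[2, 6]].
Insert 4: 4 bumps 6 from row 1; 6 starts row 2. P = [[2, 4], [6]].
Insert 5: appended to row 1. P = [[2, 4, 5], [6]].
Insert 3: 3 bumps 4 from row 1; 4 bumps 6 from row 2; 6 starts row 3. P = [[2, 3, 5], [4], [6]].
Insert 7: appended to row 1. P = [[2, 3, 5, 7], [4], [6]].
Insert 1: 1 bumps 2 from row 1; 2 bumps 4 from row 2; 4 bumps 6 from row 3; 6 starts row 4. P = [[1, 3, 5, 7], [2], [4], [6]].

So P = [[1, 3, 5, 7], [2], [4], [6]].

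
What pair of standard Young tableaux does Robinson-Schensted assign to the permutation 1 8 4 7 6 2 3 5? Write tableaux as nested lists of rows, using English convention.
Insert each entry of the permutation into P by Schensted row insertion, recording in Q the position of each new cell.

Insert 1: appended to row 1. P = [[1]].
Insert 8: appended to row 1. P = [[1, 8]].
Insert 4: 4 bumps 8 from row 1; 8 starts row 2. P = [[1, 4], [8]].
Insert 7: appended to row 1. P = [[1, 4, 7], [8]].
Insert 6: 6 bumps 7 from row 1; 7 bumps 8 from row 2; 8 starts row 3. P = [[1, 4, 6], [7], [8]].
Insert 2: 2 bumps 4 from row 1; 4 bumps 7 from row 2; 7 bumps 8 from row 3; 8 starts row 4. P = [[1, 2, 6], [4], [7], [8]].
Insert 3: 3 bumps 6 from row 1; 6 appends to row 2. P = [[1, 2, 3], [4, 6], [7], [8]].
Insert 5: appended to row 1. P = [[1, 2, 3, 5], [4, 6], [7], [8]].

So P = [[1, 2, 3, 5], [4, 6], [7], [8]], Q = [[1, 2, 4, 8], [3, 7], [5], [6]].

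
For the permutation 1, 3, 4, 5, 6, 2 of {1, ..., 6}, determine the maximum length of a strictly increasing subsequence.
5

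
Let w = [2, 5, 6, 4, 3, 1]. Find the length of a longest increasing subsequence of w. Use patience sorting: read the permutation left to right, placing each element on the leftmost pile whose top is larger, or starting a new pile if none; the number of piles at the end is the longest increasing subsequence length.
2: new pile. tops = [2]
5: new pile. tops = [2, 5]
6: new pile. tops = [2, 5, 6]
4: onto pile 2 (replacing 5). tops = [2, 4, 6]
3: onto pile 2 (replacing 4). tops = [2, 3, 6]
1: onto pile 1 (replacing 2). tops = [1, 3, 6]

3 piles, so the longest increasing subsequence has length 3.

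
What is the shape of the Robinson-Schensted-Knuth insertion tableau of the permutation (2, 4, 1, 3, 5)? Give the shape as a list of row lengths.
[3, 2]

Row-insert each entry into an empty tableau.

After inserting 2: P = [[2]].
After inserting 4: P = [[2, 4]].
After inserting 1: P = [[1, 4], [2]].
After inserting 3: P = [[1, 3], [2, 4]].
After inserting 5: P = [[1, 3, 5], [2, 4]].

The final insertion tableau P = [[1, 3, 5], [2, 4]] has shape [3, 2].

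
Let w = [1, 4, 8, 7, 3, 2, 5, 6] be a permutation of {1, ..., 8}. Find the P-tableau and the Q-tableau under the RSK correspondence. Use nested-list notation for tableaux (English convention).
P = [[1, 2, 5, 6], [3, 7], [4], [8]], Q = [[1, 2, 3, 8], [4, 7], [5], [6]]

Insert each entry of the permutation into P by Schensted row insertion, recording in Q the position of each new cell.

Insert 1: appended to row 1. P = [[1]].
Insert 4: appended to row 1. P = [[1, 4]].
Insert 8: appended to row 1. P = [[1, 4, 8]].
Insert 7: 7 bumps 8 from row 1; 8 starts row 2. P = [[1, 4, 7], [8]].
Insert 3: 3 bumps 4 from row 1; 4 bumps 8 from row 2; 8 starts row 3. P = [[1, 3, 7], [4], [8]].
Insert 2: 2 bumps 3 from row 1; 3 bumps 4 from row 2; 4 bumps 8 from row 3; 8 starts row 4. P = [[1, 2, 7], [3], [4], [8]].
Insert 5: 5 bumps 7 from row 1; 7 appends to row 2. P = [[1, 2, 5], [3, 7], [4], [8]].
Insert 6: appended to row 1. P = [[1, 2, 5, 6], [3, 7], [4], [8]].

So P = [[1, 2, 5, 6], [3, 7], [4], [8]], Q = [[1, 2, 3, 8], [4, 7], [5], [6]].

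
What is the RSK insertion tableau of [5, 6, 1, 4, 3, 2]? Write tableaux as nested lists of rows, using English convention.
P = [[1, 2], [3, 6], [4], [5]]

After inserting 5: P = [[5]].
After inserting 6: P = [[5, 6]].
After inserting 1: P = [[1, 6], [5]].
After inserting 4: P = [[1, 4], [5, 6]].
After inserting 3: P = [[1, 3], [4, 6], [5]].
After inserting 2: P = [[1, 2], [3, 6], [4], [5]].

So P = [[1, 2], [3, 6], [4], [5]].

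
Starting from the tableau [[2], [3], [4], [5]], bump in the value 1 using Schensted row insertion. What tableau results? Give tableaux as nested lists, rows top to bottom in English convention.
[[1], [2], [3], [4], [5]]

In row 1, 1 replaces 2 (the leftmost entry greater than 1); 2 is bumped to row 2. In row 2, 2 replaces 3 (the leftmost entry greater than 2); 3 is bumped to row 3. In row 3, 3 replaces 4 (the leftmost entry greater than 3); 4 is bumped to row 4. In row 4, 4 replaces 5 (the leftmost entry greater than 4); 5 is bumped to row 5. 5 starts a new row 5. The new tableau is [[1], [2], [3], [4], [5]].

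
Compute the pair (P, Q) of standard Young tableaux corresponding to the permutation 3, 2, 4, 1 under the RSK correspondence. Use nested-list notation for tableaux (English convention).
P = [[1, 4], [2], [3]], Q = [[1, 3], [2], [4]]

Insert each entry of the permutation into P by Schensted row insertion, recording in Q the position of each new cell.

Insert 3: appended to row 1. P = [[3]].
Insert 2: 2 bumps 3 from row 1; 3 starts row 2. P = [[2], [3]].
Insert 4: appended to row 1. P = [[2, 4], [3]].
Insert 1: 1 bumps 2 from row 1; 2 bumps 3 from row 2; 3 starts row 3. P = [[1, 4], [2], [3]].

So P = [[1, 4], [2], [3]], Q = [[1, 3], [2], [4]].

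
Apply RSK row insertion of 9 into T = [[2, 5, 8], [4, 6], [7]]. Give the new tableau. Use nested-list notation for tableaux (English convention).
[[2, 5, 8, 9], [4, 6], [7]]

9 is larger than every entry of row 1, so it is appended to row 1. The new tableau is [[2, 5, 8, 9], [4, 6], [7]].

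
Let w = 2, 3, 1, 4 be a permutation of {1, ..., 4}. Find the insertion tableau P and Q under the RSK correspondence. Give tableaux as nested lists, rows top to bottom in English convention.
P = [[1, 3, 4], [2]], Q = [[1, 2, 4], [3]]

Insert each entry of the permutation into P by Schensted row insertion, recording in Q the position of each new cell.

Insert 2: appended to row 1. P = [[2]].
Insert 3: appended to row 1. P = [[2, 3]].
Insert 1: 1 bumps 2 from row 1; 2 starts row 2. P = [[1, 3], [2]].
Insert 4: appended to row 1. P = [[1, 3, 4], [2]].

So P = [[1, 3, 4], [2]], Q = [[1, 2, 4], [3]].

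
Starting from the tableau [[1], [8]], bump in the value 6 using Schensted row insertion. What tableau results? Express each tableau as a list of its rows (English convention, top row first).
[[1, 6], [8]]

6 is larger than every entry of row 1, so it is appended to row 1. The new tableau is [[1, 6], [8]].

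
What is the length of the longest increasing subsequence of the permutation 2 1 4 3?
2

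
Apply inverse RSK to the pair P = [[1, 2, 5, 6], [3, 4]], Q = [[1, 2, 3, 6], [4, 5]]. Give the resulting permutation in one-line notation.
Reverse the RSK construction: for i from n down to 1, find the cell of Q containing i, remove the entry at that cell from P, and reverse-bump it up through P; the value ejected from row 1 is w(i).

Step i=6: Q has 6 at row 1, column 4; remove that cell from P, ejecting 6. So w(6) = 6. P is now [[1, 2, 5], [3, 4]].
Step i=5: Q has 5 at row 2, column 2; remove 4 from row 2 of P and reverse-bump: 4 enters row 1 and ejects 2. So w(5) = 2. P is now [[1, 4, 5], [3]].
Step i=4: Q has 4 at row 2, column 1; remove 3 from row 2 of P and reverse-bump: 3 enters row 1 and ejects 1. So w(4) = 1. P is now [[3, 4, 5]].
Step i=3: Q has 3 at row 1, column 3; remove that cell from P, ejecting 5. So w(3) = 5. P is now [[3, 4]].
Step i=2: Q has 2 at row 1, column 2; remove that cell from P, ejecting 4. So w(2) = 4. P is now [[3]].
Step i=1: Q has 1 at row 1, column 1; remove that cell from P, ejecting 3. So w(1) = 3. P is now [].

So w = 3 4 5 1 2 6.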